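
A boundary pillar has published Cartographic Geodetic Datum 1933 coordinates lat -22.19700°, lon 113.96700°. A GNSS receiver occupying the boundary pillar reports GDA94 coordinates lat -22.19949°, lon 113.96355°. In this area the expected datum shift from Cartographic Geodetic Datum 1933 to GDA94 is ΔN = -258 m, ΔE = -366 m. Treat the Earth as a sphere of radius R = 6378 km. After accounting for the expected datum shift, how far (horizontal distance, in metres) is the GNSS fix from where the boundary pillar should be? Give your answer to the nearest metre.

Observed coordinate differences: Δφ = -0.00249°, Δλ = -0.00345°.
Converting to metres (1° lat = 111317 m, cos φ = 0.925890): observed ΔN = -277.2 m, observed ΔE = -355.6 m.
Subtracting the expected shift leaves a residual of -277.2 − (-258) = -19.2 m north and -355.6 − (-366) = 10.4 m east.
Residual distance = √((-19.2)² + 10.4²) = 21.8 m.

22 m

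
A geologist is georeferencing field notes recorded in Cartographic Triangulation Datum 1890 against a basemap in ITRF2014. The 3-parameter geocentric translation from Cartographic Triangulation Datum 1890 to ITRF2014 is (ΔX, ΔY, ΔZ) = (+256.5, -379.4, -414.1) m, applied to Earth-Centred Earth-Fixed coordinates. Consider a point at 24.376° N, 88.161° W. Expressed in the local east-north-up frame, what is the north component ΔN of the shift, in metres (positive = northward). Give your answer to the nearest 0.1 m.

The local north axis is (−sin φ cos λ, −sin φ sin λ, cos φ), giving ΔN = -3.397 − 156.506 − 377.186 = -537.09 m.

ΔN = -537.1 m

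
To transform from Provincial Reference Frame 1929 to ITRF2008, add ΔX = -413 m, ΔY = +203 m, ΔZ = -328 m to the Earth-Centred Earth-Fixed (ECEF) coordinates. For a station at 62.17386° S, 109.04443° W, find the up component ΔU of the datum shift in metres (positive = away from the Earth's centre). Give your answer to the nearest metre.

The local up (radial) axis is (cos φ cos λ, cos φ sin λ, sin φ), giving ΔU = 62.906 − 89.572 + 290.073 = 263.41 m.

ΔU = 263 m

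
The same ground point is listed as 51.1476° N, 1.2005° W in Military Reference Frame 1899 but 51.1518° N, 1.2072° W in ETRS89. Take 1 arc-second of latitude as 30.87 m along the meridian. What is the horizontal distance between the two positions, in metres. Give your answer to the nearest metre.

660 m

Δφ = 51.1518° − 51.1476° = +0.0042°; Δλ = -1.2072° − -1.2005° = -0.0067°.
1° of latitude = 3600 × 30.87 = 111132 m.
ΔN = Δφ × 111132 = 466.8 m; ΔE = Δλ × 111132 × cos(51.1476°) = -0.0067 × 111132 × 0.627316 = -467.1 m.
Distance = √(ΔE² + ΔN²) = √((-467.1)² + 466.8²) = 660.3 m.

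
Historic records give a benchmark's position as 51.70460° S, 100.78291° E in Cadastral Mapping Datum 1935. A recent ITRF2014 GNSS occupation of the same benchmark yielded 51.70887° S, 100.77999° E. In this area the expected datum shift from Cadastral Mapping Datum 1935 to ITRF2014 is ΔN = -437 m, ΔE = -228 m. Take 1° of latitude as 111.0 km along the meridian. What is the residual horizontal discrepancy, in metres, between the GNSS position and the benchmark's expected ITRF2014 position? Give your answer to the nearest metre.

46 m

Observed coordinate differences: Δφ = -0.00427°, Δλ = -0.00292°.
Converting to metres (1° lat = 111000 m, cos φ = 0.619716): observed ΔN = -474.0 m, observed ΔE = -200.9 m.
Subtracting the expected shift leaves a residual of -474.0 − (-437) = -37.0 m north and -200.9 − (-228) = 27.1 m east.
Residual distance = √((-37.0)² + 27.1²) = 45.9 m.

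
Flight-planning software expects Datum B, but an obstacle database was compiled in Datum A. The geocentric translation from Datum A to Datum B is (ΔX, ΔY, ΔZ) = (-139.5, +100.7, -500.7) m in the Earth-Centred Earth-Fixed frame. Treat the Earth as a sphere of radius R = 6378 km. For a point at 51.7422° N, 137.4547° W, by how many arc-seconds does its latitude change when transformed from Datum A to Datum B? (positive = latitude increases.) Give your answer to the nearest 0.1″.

sin φ = 0.785233, cos φ = 0.619201, sin λ = -0.676173, cos λ = -0.736743.
North component: ΔN = −sin φ cos λ·ΔX − sin φ sin λ·ΔY + cos φ·ΔZ = −(0.785233)(-0.736743)(-139.5) − (0.785233)(-0.676173)(100.7) + (0.619201)(-500.7) = -337.27 m.
1° of latitude spans πR/180 = 111317 m, so Δφ = -337.27 / 111317 × 3600 = -10.907″.

Δφ = -10.9″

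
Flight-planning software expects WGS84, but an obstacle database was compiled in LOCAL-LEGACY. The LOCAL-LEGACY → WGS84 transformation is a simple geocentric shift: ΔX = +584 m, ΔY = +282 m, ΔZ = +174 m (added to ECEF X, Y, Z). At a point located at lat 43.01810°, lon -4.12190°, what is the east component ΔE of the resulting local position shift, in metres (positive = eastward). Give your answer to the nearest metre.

ΔE = 323 m

The local east axis at (φ, λ) is (−sin λ, cos λ, 0), so ΔE = −sin(-4.12190°)·584 + cos(-4.12190°)·282 = 323.25 m.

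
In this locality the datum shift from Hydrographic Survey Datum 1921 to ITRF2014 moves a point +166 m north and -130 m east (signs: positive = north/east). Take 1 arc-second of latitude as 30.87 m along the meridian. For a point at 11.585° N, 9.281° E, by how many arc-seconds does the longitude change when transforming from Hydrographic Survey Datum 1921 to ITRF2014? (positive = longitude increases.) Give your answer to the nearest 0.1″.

Δλ = -4.3″

At latitude 11.585°, cos φ = 0.979628.
1″ of longitude at this latitude = 30.87 × cos φ = 30.2411 m, so Δλ = -130.0 / 30.2411 = -4.299″.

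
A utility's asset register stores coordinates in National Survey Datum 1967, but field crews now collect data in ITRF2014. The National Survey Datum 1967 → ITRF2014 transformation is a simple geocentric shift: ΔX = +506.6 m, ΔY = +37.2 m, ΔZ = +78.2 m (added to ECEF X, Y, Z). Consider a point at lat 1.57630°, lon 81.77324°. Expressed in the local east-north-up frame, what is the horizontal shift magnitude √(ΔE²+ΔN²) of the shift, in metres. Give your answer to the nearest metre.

At φ = 1.57630°, λ = 81.77324°: sin φ = 0.027508, cos φ = 0.999622, sin λ = 0.989710, cos λ = 0.143091.
ΔE = −sin λ·ΔX + cos λ·ΔY = −(0.989710)·(506.6) + (0.143091)·(37.2) = -496.06 m.
ΔN = −sin φ cos λ·ΔX − sin φ sin λ·ΔY + cos φ·ΔZ = −(0.027508)(0.143091)(506.6) − (0.027508)(0.989710)(37.2) + (0.999622)(78.2) = 75.16 m.
Horizontal magnitude = √(ΔE² + ΔN²) = √((-496.06)² + 75.16²) = 501.73 m.

502 m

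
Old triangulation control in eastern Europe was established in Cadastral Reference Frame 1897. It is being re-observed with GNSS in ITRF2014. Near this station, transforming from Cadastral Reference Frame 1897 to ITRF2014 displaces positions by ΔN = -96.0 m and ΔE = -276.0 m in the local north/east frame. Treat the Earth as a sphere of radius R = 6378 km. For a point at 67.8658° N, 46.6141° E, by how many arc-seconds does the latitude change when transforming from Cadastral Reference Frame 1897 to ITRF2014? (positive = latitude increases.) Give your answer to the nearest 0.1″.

On a sphere of radius R, 1 rad of latitude = R, so Δφ = ΔN / R = -96.0 / 6378000 = -1.5052e-05 rad = -3.105″.

Δφ = -3.1″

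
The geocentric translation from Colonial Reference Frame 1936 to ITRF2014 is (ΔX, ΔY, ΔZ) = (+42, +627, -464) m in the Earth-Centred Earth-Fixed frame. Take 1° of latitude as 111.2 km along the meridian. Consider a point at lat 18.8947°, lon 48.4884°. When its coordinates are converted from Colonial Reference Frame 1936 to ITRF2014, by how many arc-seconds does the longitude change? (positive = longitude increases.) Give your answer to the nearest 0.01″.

Δλ = 13.14″

sin φ = 0.323830, cos φ = 0.946115, sin λ = 0.748822, cos λ = 0.662772.
East component: ΔE = −sin λ·ΔX + cos λ·ΔY = −(0.748822)(42) + (0.662772)(627) = 384.11 m.
1° of latitude spans 111200 m; at latitude φ, 1° of longitude spans that × cos φ = 105208.0 m, so Δλ = 384.11 / 105208.0 × 3600 = 13.143″.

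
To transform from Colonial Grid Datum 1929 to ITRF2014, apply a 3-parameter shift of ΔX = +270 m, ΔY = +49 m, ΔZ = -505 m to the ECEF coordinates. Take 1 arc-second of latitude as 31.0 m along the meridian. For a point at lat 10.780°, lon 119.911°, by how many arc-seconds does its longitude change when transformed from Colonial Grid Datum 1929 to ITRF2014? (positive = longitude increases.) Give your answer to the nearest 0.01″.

Δλ = -8.49″

sin φ = 0.187038, cos φ = 0.982353, sin λ = 0.866801, cos λ = -0.498654.
East component: ΔE = −sin λ·ΔX + cos λ·ΔY = −(0.866801)(270) + (-0.498654)(49) = -258.47 m.
1° of latitude spans 3600 × 31.00 = 111600 m; at latitude φ, 1° of longitude spans that × cos φ = 109630.6 m, so Δλ = -258.47 / 109630.6 × 3600 = -8.488″.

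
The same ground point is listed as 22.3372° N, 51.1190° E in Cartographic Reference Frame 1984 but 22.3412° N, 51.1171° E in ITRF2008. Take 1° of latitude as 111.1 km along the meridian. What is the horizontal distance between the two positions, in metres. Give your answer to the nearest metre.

Δφ = 22.3412° − 22.3372° = +0.0040°; Δλ = 51.1171° − 51.1190° = -0.0019°.
ΔN = Δφ × 111100 = 444.4 m; ΔE = Δλ × 111100 × cos(22.3372°) = -0.0019 × 111100 × 0.924963 = -195.3 m.
Distance = √(ΔE² + ΔN²) = √((-195.3)² + 444.4²) = 485.4 m.

485 m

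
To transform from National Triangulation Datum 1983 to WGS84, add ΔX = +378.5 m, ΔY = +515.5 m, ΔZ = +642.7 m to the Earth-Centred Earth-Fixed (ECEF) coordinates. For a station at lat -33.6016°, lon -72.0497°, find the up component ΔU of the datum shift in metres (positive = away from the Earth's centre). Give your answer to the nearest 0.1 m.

At φ = -33.6016°, λ = -72.0497°: sin φ = -0.553415, cos φ = 0.832906, sin λ = -0.951324, cos λ = 0.308192.
ΔU = cos φ cos λ·ΔX + cos φ sin λ·ΔY + sin φ·ΔZ = (0.832906)(0.308192)(378.5) + (0.832906)(-0.951324)(515.5) + (-0.553415)(642.7) = -666.98 m.

ΔU = -667.0 m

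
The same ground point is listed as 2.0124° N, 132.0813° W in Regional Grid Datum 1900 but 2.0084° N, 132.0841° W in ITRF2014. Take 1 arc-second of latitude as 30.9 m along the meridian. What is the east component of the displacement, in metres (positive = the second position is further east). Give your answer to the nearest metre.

ΔE = -311 m

Δφ = 2.0084° − 2.0124° = -0.0040°; Δλ = -132.0841° − -132.0813° = -0.0028°.
1° of latitude = 3600 × 30.90 = 111240 m.
ΔN = Δφ × 111240 = -445.0 m; ΔE = Δλ × 111240 × cos(2.0124°) = -0.0028 × 111240 × 0.999383 = -311.3 m.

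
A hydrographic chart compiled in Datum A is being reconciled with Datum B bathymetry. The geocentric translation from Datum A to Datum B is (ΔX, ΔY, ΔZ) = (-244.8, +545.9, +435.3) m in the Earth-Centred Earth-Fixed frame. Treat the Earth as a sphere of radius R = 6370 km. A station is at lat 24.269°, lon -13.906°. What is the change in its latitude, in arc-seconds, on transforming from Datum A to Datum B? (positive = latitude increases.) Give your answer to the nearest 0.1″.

sin φ = 0.411021, cos φ = 0.911626, sin λ = -0.240330, cos λ = 0.970691.
North component: ΔN = −sin φ cos λ·ΔX − sin φ sin λ·ΔY + cos φ·ΔZ = −(0.411021)(0.970691)(-244.8) − (0.411021)(-0.240330)(545.9) + (0.911626)(435.3) = 548.42 m.
1° of latitude spans πR/180 = 111177 m, so Δφ = 548.42 / 111177 × 3600 = 17.758″.

Δφ = 17.8″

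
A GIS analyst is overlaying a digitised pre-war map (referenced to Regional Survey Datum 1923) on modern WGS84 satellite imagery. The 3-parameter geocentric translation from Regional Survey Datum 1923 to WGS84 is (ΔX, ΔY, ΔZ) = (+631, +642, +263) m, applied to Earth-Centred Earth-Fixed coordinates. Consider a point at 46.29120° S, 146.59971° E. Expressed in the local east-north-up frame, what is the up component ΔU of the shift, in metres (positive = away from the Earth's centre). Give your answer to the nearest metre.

At φ = -46.29120°, λ = 146.59971°: sin φ = -0.722861, cos φ = 0.690993, sin λ = 0.550485, cos λ = -0.834845.
ΔU = cos φ cos λ·ΔX + cos φ sin λ·ΔY + sin φ·ΔZ = (0.690993)(-0.834845)(631) + (0.690993)(0.550485)(642) + (-0.722861)(263) = -309.91 m.

ΔU = -310 m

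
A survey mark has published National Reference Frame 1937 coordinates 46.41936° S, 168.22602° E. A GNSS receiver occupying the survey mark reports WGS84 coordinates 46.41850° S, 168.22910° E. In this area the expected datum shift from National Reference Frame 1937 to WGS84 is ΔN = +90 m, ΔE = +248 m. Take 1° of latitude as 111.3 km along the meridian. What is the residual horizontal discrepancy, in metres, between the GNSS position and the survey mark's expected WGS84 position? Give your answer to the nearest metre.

13 m

Observed coordinate differences: Δφ = +0.00086°, Δλ = +0.00308°.
Converting to metres (1° lat = 111300 m, cos φ = 0.689375): observed ΔN = 95.7 m, observed ΔE = 236.3 m.
Subtracting the expected shift leaves a residual of 95.7 − (90) = 5.7 m north and 236.3 − (248) = -11.7 m east.
Residual distance = √(5.7² + (-11.7)²) = 13.0 m.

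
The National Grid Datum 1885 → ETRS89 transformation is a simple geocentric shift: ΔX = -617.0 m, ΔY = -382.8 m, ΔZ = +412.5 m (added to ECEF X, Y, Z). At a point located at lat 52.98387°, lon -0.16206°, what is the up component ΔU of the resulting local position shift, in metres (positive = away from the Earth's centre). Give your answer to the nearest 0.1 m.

At φ = 52.98387°, λ = -0.16206°: sin φ = 0.798466, cos φ = 0.602040, sin λ = -0.002828, cos λ = 0.999996.
ΔU = cos φ cos λ·ΔX + cos φ sin λ·ΔY + sin φ·ΔZ = (0.602040)(0.999996)(-617.0) + (0.602040)(-0.002828)(-382.8) + (0.798466)(412.5) = -41.44 m.

ΔU = -41.4 m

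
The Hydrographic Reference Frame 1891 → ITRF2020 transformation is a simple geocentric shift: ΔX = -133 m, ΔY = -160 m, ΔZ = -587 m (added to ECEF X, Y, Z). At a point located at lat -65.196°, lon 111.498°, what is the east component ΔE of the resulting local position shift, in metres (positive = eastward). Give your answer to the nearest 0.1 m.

The local east axis at (φ, λ) is (−sin λ, cos λ, 0), so ΔE = −sin(111.498°)·(-133) + cos(111.498°)·(-160) = 182.38 m.

ΔE = 182.4 m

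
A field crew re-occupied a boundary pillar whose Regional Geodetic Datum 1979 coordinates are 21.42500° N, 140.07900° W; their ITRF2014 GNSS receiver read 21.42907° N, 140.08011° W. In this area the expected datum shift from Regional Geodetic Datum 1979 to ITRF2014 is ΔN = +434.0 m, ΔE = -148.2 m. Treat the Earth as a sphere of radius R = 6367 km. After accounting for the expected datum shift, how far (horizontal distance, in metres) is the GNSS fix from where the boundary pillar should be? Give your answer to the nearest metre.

38 m

Observed coordinate differences: Δφ = +0.00407°, Δλ = -0.00111°.
Converting to metres (1° lat = 111125 m, cos φ = 0.930897): observed ΔN = 452.3 m, observed ΔE = -114.8 m.
Subtracting the expected shift leaves a residual of 452.3 − (434.0) = 18.3 m north and -114.8 − (-148.2) = 33.4 m east.
Residual distance = √(18.3² + 33.4²) = 38.1 m.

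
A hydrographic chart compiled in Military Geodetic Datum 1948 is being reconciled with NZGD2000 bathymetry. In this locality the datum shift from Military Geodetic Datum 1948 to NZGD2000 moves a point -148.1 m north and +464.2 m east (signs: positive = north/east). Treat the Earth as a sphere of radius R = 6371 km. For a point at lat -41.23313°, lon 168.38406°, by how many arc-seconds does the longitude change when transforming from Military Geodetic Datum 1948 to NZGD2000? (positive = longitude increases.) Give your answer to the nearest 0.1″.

At latitude -41.23313°, cos φ = 0.752034.
One radian of longitude at latitude φ spans R cos φ, so Δλ = ΔE / (R cos φ) = 464.2 / (6371000 × 0.752034) = 9.6886e-05 rad = 19.984″.

Δλ = 20.0″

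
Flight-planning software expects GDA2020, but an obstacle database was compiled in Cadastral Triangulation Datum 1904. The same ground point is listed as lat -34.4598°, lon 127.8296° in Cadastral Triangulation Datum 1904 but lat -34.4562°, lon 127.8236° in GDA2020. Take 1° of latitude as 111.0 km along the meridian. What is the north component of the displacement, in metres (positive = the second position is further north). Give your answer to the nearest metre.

ΔN = 400 m

Δφ = -34.4562° − -34.4598° = +0.0036°; Δλ = 127.8236° − 127.8296° = -0.0060°.
ΔN = Δφ × 111000 = 399.6 m; ΔE = Δλ × 111000 × cos(-34.4598°) = -0.0060 × 111000 × 0.824523 = -549.1 m.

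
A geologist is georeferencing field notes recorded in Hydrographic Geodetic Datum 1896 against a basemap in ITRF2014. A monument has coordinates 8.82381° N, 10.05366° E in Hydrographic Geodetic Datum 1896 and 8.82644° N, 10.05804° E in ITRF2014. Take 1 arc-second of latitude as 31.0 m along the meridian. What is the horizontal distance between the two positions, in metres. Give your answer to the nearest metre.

565 m

Δφ = 8.82644° − 8.82381° = +0.00263°; Δλ = 10.05804° − 10.05366° = +0.00438°.
1° of latitude = 3600 × 31.00 = 111600 m.
ΔN = Δφ × 111600 = 293.5 m; ΔE = Δλ × 111600 × cos(8.82381°) = +0.00438 × 111600 × 0.988165 = 483.0 m.
Distance = √(ΔE² + ΔN²) = √(483.0² + 293.5²) = 565.2 m.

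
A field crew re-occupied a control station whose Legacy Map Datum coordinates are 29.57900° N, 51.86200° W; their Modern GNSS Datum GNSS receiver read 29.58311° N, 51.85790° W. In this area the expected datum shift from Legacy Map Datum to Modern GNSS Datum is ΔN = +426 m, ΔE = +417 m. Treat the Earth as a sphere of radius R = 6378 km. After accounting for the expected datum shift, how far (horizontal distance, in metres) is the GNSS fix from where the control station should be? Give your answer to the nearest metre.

Observed coordinate differences: Δφ = +0.00411°, Δλ = +0.00410°.
Converting to metres (1° lat = 111317 m, cos φ = 0.869676): observed ΔN = 457.5 m, observed ΔE = 396.9 m.
Subtracting the expected shift leaves a residual of 457.5 − (426) = 31.5 m north and 396.9 − (417) = -20.1 m east.
Residual distance = √(31.5² + (-20.1)²) = 37.4 m.

37 m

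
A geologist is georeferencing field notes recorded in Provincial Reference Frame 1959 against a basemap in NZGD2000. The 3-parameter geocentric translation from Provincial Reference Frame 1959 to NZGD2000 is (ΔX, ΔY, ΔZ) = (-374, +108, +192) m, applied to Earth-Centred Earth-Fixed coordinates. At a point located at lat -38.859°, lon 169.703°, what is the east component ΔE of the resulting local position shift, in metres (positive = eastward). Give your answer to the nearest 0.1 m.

ΔE = -39.4 m

The local east axis at (φ, λ) is (−sin λ, cos λ, 0), so ΔE = −sin(169.703°)·(-374) + cos(169.703°)·108 = -39.41 m.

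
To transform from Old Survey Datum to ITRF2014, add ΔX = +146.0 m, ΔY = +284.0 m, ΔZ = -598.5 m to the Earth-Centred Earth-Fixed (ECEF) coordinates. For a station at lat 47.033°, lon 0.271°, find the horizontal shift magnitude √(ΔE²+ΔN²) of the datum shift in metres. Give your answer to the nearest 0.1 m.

The local east axis at (φ, λ) is (−sin λ, cos λ, 0), so ΔE = −sin(0.271°)·146.0 + cos(0.271°)·284.0 = 283.31 m.
The local north axis is (−sin φ cos λ, −sin φ sin λ, cos φ), giving ΔN = -106.834 − 0.983 − 407.924 = -515.74 m.
Horizontal magnitude = √(ΔE² + ΔN²) = √(283.31² + (-515.74)²) = 588.43 m.

588.4 m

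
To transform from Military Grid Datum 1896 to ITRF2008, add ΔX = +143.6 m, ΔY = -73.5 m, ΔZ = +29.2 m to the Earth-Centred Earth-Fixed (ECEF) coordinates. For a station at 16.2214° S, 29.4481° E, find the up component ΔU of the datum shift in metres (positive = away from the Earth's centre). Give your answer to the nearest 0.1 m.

At φ = -16.2214°, λ = 29.4481°: sin φ = -0.279350, cos φ = 0.960189, sin λ = 0.491635, cos λ = 0.870801.
ΔU = cos φ cos λ·ΔX + cos φ sin λ·ΔY + sin φ·ΔZ = (0.960189)(0.870801)(143.6) + (0.960189)(0.491635)(-73.5) + (-0.279350)(29.2) = 77.22 m.

ΔU = 77.2 m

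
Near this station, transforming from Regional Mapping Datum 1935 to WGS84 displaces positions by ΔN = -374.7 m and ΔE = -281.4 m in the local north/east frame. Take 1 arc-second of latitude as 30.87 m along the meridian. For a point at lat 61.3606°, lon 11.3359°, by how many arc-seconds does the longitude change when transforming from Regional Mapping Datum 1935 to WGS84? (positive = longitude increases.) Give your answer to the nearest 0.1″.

At latitude 61.3606°, cos φ = 0.479295.
1″ of longitude at this latitude = 30.87 × cos φ = 14.7959 m, so Δλ = -281.4 / 14.7959 = -19.019″.

Δλ = -19.0″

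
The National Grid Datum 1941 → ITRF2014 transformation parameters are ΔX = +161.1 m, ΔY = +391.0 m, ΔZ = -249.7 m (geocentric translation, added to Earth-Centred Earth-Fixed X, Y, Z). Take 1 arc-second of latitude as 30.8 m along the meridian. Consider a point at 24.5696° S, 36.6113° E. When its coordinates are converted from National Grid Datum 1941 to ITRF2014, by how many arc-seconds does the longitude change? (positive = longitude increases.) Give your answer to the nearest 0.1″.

sin φ = -0.415798, cos φ = 0.909457, sin λ = 0.596383, cos λ = 0.802700.
East component: ΔE = −sin λ·ΔX + cos λ·ΔY = −(0.596383)(161.1) + (0.802700)(391.0) = 217.78 m.
1° of latitude spans 3600 × 30.80 = 110880 m; at latitude φ, 1° of longitude spans that × cos φ = 100840.6 m, so Δλ = 217.78 / 100840.6 × 3600 = 7.775″.

Δλ = 7.8″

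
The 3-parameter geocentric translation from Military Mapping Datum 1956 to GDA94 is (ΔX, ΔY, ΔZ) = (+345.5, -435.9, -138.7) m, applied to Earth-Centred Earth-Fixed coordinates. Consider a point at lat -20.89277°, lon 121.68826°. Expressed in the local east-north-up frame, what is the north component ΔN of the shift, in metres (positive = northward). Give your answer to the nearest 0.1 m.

At φ = -20.89277°, λ = 121.68826°: sin φ = -0.356620, cos φ = 0.934249, sin λ = 0.850919, cos λ = -0.525297.
ΔN = −sin φ cos λ·ΔX − sin φ sin λ·ΔY + cos φ·ΔZ = −(-0.356620)(-0.525297)(345.5) − (-0.356620)(0.850919)(-435.9) + (0.934249)(-138.7) = -326.58 m.

ΔN = -326.6 m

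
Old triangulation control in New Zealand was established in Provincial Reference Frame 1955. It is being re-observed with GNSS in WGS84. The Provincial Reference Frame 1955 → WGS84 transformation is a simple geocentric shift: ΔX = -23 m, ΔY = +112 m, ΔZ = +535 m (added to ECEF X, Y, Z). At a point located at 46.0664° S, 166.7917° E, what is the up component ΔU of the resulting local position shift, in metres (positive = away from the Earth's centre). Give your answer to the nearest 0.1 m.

At φ = -46.0664°, λ = 166.7917°: sin φ = -0.720144, cos φ = 0.693824, sin λ = 0.228492, cos λ = -0.973546.
ΔU = cos φ cos λ·ΔX + cos φ sin λ·ΔY + sin φ·ΔZ = (0.693824)(-0.973546)(-23) + (0.693824)(0.228492)(112) + (-0.720144)(535) = -351.99 m.

ΔU = -352.0 m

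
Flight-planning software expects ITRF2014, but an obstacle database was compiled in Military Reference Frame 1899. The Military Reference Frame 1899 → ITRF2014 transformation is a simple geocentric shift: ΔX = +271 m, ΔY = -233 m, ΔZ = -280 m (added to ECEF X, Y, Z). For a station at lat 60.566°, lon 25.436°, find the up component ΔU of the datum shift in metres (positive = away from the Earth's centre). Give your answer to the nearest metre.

ΔU = -173 m

The local up (radial) axis is (cos φ cos λ, cos φ sin λ, sin φ), giving ΔU = 120.266 − 49.178 − 243.858 = -172.77 m.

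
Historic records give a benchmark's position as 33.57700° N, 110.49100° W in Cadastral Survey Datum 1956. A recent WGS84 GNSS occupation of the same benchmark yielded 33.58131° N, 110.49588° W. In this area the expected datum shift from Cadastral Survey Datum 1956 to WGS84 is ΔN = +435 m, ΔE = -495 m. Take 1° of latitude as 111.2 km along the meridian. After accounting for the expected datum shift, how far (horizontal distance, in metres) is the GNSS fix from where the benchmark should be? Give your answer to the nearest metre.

Observed coordinate differences: Δφ = +0.00431°, Δλ = -0.00488°.
Converting to metres (1° lat = 111200 m, cos φ = 0.833143): observed ΔN = 479.3 m, observed ΔE = -452.1 m.
Subtracting the expected shift leaves a residual of 479.3 − (435) = 44.3 m north and -452.1 − (-495) = 42.9 m east.
Residual distance = √(44.3² + 42.9²) = 61.6 m.

62 m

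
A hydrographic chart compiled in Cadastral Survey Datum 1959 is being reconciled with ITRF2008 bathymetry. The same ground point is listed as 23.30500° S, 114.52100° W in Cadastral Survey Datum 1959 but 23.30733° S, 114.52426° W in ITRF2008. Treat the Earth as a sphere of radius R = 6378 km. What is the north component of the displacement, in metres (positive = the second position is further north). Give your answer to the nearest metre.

Δφ = -23.30733° − -23.30500° = -0.00233°; Δλ = -114.52426° − -114.52100° = -0.00326°.
1° along a meridian = πR/180 = 111317 m.
ΔN = Δφ × 111317 = -259.4 m; ΔE = Δλ × 111317 × cos(-23.30500°) = -0.00326 × 111317 × 0.918412 = -333.3 m.

ΔN = -259 m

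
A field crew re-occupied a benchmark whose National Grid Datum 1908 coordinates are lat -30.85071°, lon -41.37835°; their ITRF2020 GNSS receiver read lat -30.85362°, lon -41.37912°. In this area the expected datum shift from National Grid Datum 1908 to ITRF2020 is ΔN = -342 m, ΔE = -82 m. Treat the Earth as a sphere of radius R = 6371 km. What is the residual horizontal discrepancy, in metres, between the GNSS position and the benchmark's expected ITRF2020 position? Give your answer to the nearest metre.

Observed coordinate differences: Δφ = -0.00291°, Δλ = -0.00077°.
Converting to metres (1° lat = 111195 m, cos φ = 0.858506): observed ΔN = -323.6 m, observed ΔE = -73.5 m.
Subtracting the expected shift leaves a residual of -323.6 − (-342) = 18.4 m north and -73.5 − (-82) = 8.5 m east.
Residual distance = √(18.4² + 8.5²) = 20.3 m.

20 m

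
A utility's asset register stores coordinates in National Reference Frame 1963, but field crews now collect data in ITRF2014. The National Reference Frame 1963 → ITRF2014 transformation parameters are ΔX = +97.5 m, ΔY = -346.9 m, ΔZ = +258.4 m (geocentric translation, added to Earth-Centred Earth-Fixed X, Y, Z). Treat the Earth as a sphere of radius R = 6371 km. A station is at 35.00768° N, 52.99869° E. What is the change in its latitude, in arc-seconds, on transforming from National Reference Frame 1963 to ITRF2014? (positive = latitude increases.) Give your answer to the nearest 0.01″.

Δφ = 10.91″

sin φ = 0.573686, cos φ = 0.819075, sin λ = 0.798622, cos λ = 0.601833.
North component: ΔN = −sin φ cos λ·ΔX − sin φ sin λ·ΔY + cos φ·ΔZ = −(0.573686)(0.601833)(97.5) − (0.573686)(0.798622)(-346.9) + (0.819075)(258.4) = 336.92 m.
1° of latitude spans πR/180 = 111195 m, so Δφ = 336.92 / 111195 × 3600 = 10.908″.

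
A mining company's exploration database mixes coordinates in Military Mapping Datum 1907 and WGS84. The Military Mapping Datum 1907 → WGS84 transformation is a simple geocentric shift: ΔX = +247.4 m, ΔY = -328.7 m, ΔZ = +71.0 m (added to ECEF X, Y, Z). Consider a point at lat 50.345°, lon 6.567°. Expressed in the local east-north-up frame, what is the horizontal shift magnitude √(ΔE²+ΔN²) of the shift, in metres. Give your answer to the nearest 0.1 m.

373.0 m

At φ = 50.345°, λ = 6.567°: sin φ = 0.769901, cos φ = 0.638163, sin λ = 0.114365, cos λ = 0.993439.
ΔE = −sin λ·ΔX + cos λ·ΔY = −(0.114365)·(247.4) + (0.993439)·(-328.7) = -354.84 m.
ΔN = −sin φ cos λ·ΔX − sin φ sin λ·ΔY + cos φ·ΔZ = −(0.769901)(0.993439)(247.4) − (0.769901)(0.114365)(-328.7) + (0.638163)(71.0) = -114.97 m.
Horizontal magnitude = √(ΔE² + ΔN²) = √((-354.84)² + (-114.97)²) = 373.00 m.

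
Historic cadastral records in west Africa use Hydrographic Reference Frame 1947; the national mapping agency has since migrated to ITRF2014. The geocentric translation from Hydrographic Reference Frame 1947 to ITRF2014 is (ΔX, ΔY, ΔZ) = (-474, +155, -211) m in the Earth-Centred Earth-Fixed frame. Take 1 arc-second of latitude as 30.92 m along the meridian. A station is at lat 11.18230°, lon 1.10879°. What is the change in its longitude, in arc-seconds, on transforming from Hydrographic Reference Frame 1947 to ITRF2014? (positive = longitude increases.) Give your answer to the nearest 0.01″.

Δλ = 5.41″

sin φ = 0.193931, cos φ = 0.981015, sin λ = 0.019351, cos λ = 0.999813.
East component: ΔE = −sin λ·ΔX + cos λ·ΔY = −(0.019351)(-474) + (0.999813)(155) = 164.14 m.
1° of latitude spans 3600 × 30.92 = 111312 m; at latitude φ, 1° of longitude spans that × cos φ = 109198.8 m, so Δλ = 164.14 / 109198.8 × 3600 = 5.411″.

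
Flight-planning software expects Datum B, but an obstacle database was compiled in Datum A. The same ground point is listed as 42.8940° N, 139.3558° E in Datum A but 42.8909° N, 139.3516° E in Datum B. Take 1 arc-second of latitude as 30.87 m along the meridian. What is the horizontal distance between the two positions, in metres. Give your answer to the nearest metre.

485 m

Δφ = 42.8909° − 42.8940° = -0.0031°; Δλ = 139.3516° − 139.3558° = -0.0042°.
1° of latitude = 3600 × 30.87 = 111132 m.
ΔN = Δφ × 111132 = -344.5 m; ΔE = Δλ × 111132 × cos(42.8940°) = -0.0042 × 111132 × 0.732614 = -342.0 m.
Distance = √(ΔE² + ΔN²) = √((-342.0)² + (-344.5)²) = 485.4 m.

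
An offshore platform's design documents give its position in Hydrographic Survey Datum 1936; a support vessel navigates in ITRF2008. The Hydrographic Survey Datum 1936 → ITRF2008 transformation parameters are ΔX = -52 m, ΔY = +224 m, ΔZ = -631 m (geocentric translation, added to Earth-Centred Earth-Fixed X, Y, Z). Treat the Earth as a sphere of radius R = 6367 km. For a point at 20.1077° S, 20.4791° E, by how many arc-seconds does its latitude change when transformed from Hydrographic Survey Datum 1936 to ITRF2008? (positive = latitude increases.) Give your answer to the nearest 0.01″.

sin φ = -0.343786, cos φ = 0.939048, sin λ = 0.349866, cos λ = 0.936800.
North component: ΔN = −sin φ cos λ·ΔX − sin φ sin λ·ΔY + cos φ·ΔZ = −(-0.343786)(0.936800)(-52) − (-0.343786)(0.349866)(224) + (0.939048)(-631) = -582.34 m.
1° of latitude spans πR/180 = 111125 m, so Δφ = -582.34 / 111125 × 3600 = -18.866″.

Δφ = -18.87″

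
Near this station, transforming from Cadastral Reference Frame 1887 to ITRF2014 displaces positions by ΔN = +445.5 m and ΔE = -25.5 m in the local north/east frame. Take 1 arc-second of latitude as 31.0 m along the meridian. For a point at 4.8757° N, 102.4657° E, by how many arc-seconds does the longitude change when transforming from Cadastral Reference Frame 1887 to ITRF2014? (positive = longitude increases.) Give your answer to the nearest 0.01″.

At latitude 4.8757°, cos φ = 0.996381.
1″ of longitude at this latitude = 31.00 × cos φ = 30.8878 m, so Δλ = -25.5 / 30.8878 = -0.826″.

Δλ = -0.83″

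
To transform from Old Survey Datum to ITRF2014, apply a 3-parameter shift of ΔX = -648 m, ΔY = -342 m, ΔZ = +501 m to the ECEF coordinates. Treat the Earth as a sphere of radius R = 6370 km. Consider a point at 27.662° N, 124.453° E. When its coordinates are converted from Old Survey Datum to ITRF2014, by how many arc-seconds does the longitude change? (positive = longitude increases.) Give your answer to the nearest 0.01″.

sin φ = 0.464255, cos φ = 0.885702, sin λ = 0.824591, cos λ = -0.565730.
East component: ΔE = −sin λ·ΔX + cos λ·ΔY = −(0.824591)(-648) + (-0.565730)(-342) = 727.81 m.
1° of latitude spans πR/180 = 111177 m; at latitude φ, 1° of longitude spans that × cos φ = 98470.1 m, so Δλ = 727.81 / 98470.1 × 3600 = 26.608″.

Δλ = 26.61″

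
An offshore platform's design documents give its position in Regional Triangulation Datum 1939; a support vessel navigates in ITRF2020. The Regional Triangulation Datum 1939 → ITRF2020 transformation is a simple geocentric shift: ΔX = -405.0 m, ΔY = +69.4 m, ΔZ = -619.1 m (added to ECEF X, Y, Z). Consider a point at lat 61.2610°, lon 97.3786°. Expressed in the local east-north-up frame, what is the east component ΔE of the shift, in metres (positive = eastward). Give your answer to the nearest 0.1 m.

ΔE = 392.7 m

The local east axis at (φ, λ) is (−sin λ, cos λ, 0), so ΔE = −sin(97.3786°)·(-405.0) + cos(97.3786°)·69.4 = 392.73 m.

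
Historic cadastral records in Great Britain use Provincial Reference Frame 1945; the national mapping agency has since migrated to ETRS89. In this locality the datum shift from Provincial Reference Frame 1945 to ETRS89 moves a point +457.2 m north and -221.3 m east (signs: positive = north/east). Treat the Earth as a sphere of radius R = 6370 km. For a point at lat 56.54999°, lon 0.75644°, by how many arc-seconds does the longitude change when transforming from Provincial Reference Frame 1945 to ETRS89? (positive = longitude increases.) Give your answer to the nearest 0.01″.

Δλ = -13.00″

At latitude 56.54999°, cos φ = 0.551209.
One radian of longitude at latitude φ spans R cos φ, so Δλ = ΔE / (R cos φ) = -221.3 / (6370000 × 0.551209) = -6.3027e-05 rad = -13.000″.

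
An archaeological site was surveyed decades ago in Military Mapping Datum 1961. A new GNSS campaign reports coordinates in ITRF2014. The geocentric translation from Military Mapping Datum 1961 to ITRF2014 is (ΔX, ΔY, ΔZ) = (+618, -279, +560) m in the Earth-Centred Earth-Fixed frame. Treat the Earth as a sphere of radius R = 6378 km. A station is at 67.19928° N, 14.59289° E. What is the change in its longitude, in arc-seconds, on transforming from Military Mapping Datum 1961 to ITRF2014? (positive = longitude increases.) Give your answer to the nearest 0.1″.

Δλ = -35.5″

sin φ = 0.921858, cos φ = 0.387527, sin λ = 0.251949, cos λ = 0.967740.
East component: ΔE = −sin λ·ΔX + cos λ·ΔY = −(0.251949)(618) + (0.967740)(-279) = -425.70 m.
1° of latitude spans πR/180 = 111317 m; at latitude φ, 1° of longitude spans that × cos φ = 43138.4 m, so Δλ = -425.70 / 43138.4 × 3600 = -35.526″.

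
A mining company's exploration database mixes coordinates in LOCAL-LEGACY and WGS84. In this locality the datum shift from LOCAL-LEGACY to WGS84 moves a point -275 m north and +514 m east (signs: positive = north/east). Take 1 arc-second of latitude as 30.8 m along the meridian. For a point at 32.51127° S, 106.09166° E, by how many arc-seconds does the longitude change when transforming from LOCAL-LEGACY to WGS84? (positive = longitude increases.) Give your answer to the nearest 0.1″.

Δλ = 19.8″

At latitude -32.51127°, cos φ = 0.843286.
1″ of longitude at this latitude = 30.80 × cos φ = 25.9732 m, so Δλ = 514.0 / 25.9732 = 19.790″.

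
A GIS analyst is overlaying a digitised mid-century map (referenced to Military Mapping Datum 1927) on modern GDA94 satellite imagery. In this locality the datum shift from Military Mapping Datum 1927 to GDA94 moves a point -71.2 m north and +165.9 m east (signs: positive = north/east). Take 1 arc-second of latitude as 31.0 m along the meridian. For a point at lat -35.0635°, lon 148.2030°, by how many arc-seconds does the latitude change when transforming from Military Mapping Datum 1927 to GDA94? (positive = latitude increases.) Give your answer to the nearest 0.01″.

Δφ = -2.30″

1″ of latitude = 31.00 m, so Δφ = -71.2 / 31.00 = -2.297″.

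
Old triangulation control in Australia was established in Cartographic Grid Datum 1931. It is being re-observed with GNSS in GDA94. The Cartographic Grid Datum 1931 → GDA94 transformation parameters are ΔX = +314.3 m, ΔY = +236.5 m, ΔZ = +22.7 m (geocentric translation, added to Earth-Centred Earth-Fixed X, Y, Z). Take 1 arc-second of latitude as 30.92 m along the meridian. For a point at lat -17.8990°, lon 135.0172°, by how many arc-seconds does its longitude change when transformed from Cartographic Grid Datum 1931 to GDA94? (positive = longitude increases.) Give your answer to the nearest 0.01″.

sin φ = -0.307340, cos φ = 0.951600, sin λ = 0.706894, cos λ = -0.707319.
East component: ΔE = −sin λ·ΔX + cos λ·ΔY = −(0.706894)(314.3) + (-0.707319)(236.5) = -389.46 m.
1° of latitude spans 3600 × 30.92 = 111312 m; at latitude φ, 1° of longitude spans that × cos φ = 105924.5 m, so Δλ = -389.46 / 105924.5 × 3600 = -13.236″.

Δλ = -13.24″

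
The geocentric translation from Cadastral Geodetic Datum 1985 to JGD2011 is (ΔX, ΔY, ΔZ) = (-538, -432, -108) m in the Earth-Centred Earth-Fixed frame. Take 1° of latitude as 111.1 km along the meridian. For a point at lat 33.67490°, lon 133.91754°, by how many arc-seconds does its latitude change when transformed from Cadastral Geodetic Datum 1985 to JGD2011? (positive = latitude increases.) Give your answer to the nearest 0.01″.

sin φ = 0.554480, cos φ = 0.832197, sin λ = 0.720339, cos λ = -0.693622.
North component: ΔN = −sin φ cos λ·ΔX − sin φ sin λ·ΔY + cos φ·ΔZ = −(0.554480)(-0.693622)(-538) − (0.554480)(0.720339)(-432) + (0.832197)(-108) = -124.25 m.
1° of latitude spans 111100 m, so Δφ = -124.25 / 111100 × 3600 = -4.026″.

Δφ = -4.03″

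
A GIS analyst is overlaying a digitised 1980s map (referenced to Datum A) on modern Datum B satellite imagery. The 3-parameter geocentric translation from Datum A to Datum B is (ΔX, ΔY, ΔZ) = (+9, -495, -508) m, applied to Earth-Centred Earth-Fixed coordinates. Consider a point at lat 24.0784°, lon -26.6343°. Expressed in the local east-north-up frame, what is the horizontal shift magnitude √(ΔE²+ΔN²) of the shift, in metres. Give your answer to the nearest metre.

709 m

At φ = 24.0784°, λ = -26.6343°: sin φ = 0.407986, cos φ = 0.912988, sin λ = -0.448294, cos λ = 0.893886.
ΔE = −sin λ·ΔX + cos λ·ΔY = −(-0.448294)·(9) + (0.893886)·(-495) = -438.44 m.
ΔN = −sin φ cos λ·ΔX − sin φ sin λ·ΔY + cos φ·ΔZ = −(0.407986)(0.893886)(9) − (0.407986)(-0.448294)(-495) + (0.912988)(-508) = -557.61 m.
Horizontal magnitude = √(ΔE² + ΔN²) = √((-438.44)² + (-557.61)²) = 709.34 m.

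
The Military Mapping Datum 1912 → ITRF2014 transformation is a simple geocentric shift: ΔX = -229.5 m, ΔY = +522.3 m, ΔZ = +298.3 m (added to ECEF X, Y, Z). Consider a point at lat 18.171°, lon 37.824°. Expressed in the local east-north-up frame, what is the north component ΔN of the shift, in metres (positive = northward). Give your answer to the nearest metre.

At φ = 18.171°, λ = 37.824°: sin φ = 0.311854, cos φ = 0.950130, sin λ = 0.613238, cos λ = 0.789898.
ΔN = −sin φ cos λ·ΔX − sin φ sin λ·ΔY + cos φ·ΔZ = −(0.311854)(0.789898)(-229.5) − (0.311854)(0.613238)(522.3) + (0.950130)(298.3) = 240.07 m.

ΔN = 240 m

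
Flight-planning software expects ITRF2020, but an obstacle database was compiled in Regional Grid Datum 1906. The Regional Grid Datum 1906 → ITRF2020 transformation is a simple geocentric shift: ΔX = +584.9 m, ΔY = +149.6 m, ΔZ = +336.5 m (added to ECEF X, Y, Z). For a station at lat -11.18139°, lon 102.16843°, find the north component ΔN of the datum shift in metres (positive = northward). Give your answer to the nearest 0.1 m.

ΔN = 334.6 m

At φ = -11.18139°, λ = 102.16843°: sin φ = -0.193916, cos φ = 0.981018, sin λ = 0.977532, cos λ = -0.210786.
ΔN = −sin φ cos λ·ΔX − sin φ sin λ·ΔY + cos φ·ΔZ = −(-0.193916)(-0.210786)(584.9) − (-0.193916)(0.977532)(149.6) + (0.981018)(336.5) = 334.56 m.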